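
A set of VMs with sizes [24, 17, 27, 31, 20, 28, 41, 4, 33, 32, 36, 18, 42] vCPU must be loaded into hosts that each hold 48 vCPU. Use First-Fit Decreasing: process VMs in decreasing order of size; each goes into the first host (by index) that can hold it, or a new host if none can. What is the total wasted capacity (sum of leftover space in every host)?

79

Sorted descending: 42, 41, 36, 33, 32, 31, 28, 27, 24, 20, 18, 17, 4.
host 1: place 42 vCPU, 6 vCPU left
host 2: place 41 vCPU, 7 vCPU left
host 3: place 36 vCPU, 12 vCPU left
host 4: place 33 vCPU, 15 vCPU left
host 5: place 32 vCPU, 16 vCPU left
host 6: place 31 vCPU, 17 vCPU left
host 7: place 28 vCPU, 20 vCPU left
host 8: place 27 vCPU, 21 vCPU left
host 9: place 24 vCPU, 24 vCPU left
host 7: place 20 vCPU, 0 vCPU left
host 8: place 18 vCPU, 3 vCPU left
host 6: place 17 vCPU, 0 vCPU left
host 1: place 4 vCPU, 2 vCPU left
9 hosts × 48 vCPU = 432 vCPU; used 353 vCPU; unused 79 vCPU.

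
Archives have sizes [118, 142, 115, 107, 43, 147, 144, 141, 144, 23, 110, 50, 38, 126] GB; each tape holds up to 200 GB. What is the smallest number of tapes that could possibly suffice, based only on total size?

Total size = 118 + 142 + 115 + 107 + 43 + 147 + 144 + 141 + 144 + 23 + 110 + 50 + 38 + 126 = 1448 GB.
⌈1448 / 200⌉ = 8.

8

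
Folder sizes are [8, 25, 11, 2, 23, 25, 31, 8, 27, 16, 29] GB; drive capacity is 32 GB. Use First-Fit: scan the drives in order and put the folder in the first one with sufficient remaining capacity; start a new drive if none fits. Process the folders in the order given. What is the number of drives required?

8 GB → drive 1 (remaining 24 GB)
25 GB → drive 2 (remaining 7 GB)
11 GB → drive 1 (remaining 13 GB)
2 GB → drive 1 (remaining 11 GB)
23 GB → drive 3 (remaining 9 GB)
25 GB → drive 4 (remaining 7 GB)
31 GB → drive 5 (remaining 1 GB)
8 GB → drive 1 (remaining 3 GB)
27 GB → drive 6 (remaining 5 GB)
16 GB → drive 7 (remaining 16 GB)
29 GB → drive 8 (remaining 3 GB)

8 drives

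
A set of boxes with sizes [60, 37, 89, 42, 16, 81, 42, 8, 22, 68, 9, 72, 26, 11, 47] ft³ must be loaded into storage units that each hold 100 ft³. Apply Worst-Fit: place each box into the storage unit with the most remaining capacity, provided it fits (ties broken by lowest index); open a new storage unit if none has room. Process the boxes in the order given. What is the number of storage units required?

storage unit 1: place 60 ft³, 40 ft³ left
storage unit 1: place 37 ft³, 3 ft³ left
storage unit 2: place 89 ft³, 11 ft³ left
storage unit 3: place 42 ft³, 58 ft³ left
storage unit 3: place 16 ft³, 42 ft³ left
storage unit 4: place 81 ft³, 19 ft³ left
storage unit 3: place 42 ft³, 0 ft³ left
storage unit 4: place 8 ft³, 11 ft³ left
storage unit 5: place 22 ft³, 78 ft³ left
storage unit 5: place 68 ft³, 10 ft³ left
storage unit 2: place 9 ft³, 2 ft³ left
storage unit 6: place 72 ft³, 28 ft³ left
storage unit 6: place 26 ft³, 2 ft³ left
storage unit 4: place 11 ft³, 0 ft³ left
storage unit 7: place 47 ft³, 53 ft³ left

7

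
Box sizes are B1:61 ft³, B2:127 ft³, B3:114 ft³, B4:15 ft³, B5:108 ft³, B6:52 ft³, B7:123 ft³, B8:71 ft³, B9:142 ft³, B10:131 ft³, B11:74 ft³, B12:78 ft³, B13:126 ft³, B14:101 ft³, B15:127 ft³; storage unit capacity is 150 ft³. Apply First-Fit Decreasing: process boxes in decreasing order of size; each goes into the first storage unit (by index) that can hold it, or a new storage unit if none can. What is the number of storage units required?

Sorted descending: 142, 131, 127, 127, 126, 123, 114, 108, 101, 78, 74, 71, 61, 52, 15.
142 ft³ → storage unit 1 (remaining 8 ft³)
131 ft³ → storage unit 2 (remaining 19 ft³)
127 ft³ → storage unit 3 (remaining 23 ft³)
127 ft³ → storage unit 4 (remaining 23 ft³)
126 ft³ → storage unit 5 (remaining 24 ft³)
123 ft³ → storage unit 6 (remaining 27 ft³)
114 ft³ → storage unit 7 (remaining 36 ft³)
108 ft³ → storage unit 8 (remaining 42 ft³)
101 ft³ → storage unit 9 (remaining 49 ft³)
78 ft³ → storage unit 10 (remaining 72 ft³)
74 ft³ → storage unit 11 (remaining 76 ft³)
71 ft³ → storage unit 10 (remaining 1 ft³)
61 ft³ → storage unit 11 (remaining 15 ft³)
52 ft³ → storage unit 12 (remaining 98 ft³)
15 ft³ → storage unit 2 (remaining 4 ft³)

12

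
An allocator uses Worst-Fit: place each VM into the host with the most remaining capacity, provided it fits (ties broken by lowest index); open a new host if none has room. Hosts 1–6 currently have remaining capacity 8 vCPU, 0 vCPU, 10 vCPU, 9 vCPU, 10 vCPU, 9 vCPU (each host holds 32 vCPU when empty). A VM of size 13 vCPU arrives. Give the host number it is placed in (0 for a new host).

No host has ≥ 13 vCPU free, so a new host is opened.

0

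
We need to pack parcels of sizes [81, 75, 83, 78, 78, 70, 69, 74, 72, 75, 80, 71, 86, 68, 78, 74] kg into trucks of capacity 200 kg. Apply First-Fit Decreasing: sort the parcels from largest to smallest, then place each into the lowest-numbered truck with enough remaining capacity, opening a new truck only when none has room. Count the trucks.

Sorted descending: 86, 83, 81, 80, 78, 78, 78, 75, 75, 74, 74, 72, 71, 70, 69, 68.
truck 1: place 86 kg, 114 kg left
truck 1: place 83 kg, 31 kg left
truck 2: place 81 kg, 119 kg left
truck 2: place 80 kg, 39 kg left
truck 3: place 78 kg, 122 kg left
truck 3: place 78 kg, 44 kg left
truck 4: place 78 kg, 122 kg left
truck 4: place 75 kg, 47 kg left
truck 5: place 75 kg, 125 kg left
truck 5: place 74 kg, 51 kg left
truck 6: place 74 kg, 126 kg left
truck 6: place 72 kg, 54 kg left
truck 7: place 71 kg, 129 kg left
truck 7: place 70 kg, 59 kg left
truck 8: place 69 kg, 131 kg left
truck 8: place 68 kg, 63 kg left
Final trucks: [86,83] [81,80] [78,78] [78,75] [75,74] [74,72] [71,70] [69,68].

8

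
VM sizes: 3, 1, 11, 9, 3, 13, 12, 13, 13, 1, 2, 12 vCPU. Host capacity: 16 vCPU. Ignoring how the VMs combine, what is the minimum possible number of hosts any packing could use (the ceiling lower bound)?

6

Total size = 3 + 1 + 11 + 9 + 3 + 13 + 12 + 13 + 13 + 1 + 2 + 12 = 93 vCPU.
⌈93 / 16⌉ = 6.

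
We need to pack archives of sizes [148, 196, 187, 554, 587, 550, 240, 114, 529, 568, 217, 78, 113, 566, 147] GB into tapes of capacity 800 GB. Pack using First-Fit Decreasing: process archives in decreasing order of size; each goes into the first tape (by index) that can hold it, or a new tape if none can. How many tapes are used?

Sorted descending: 587, 568, 566, 554, 550, 529, 240, 217, 196, 187, 148, 147, 114, 113, 78.
587 GB → tape 1 (remaining 213 GB)
568 GB → tape 2 (remaining 232 GB)
566 GB → tape 3 (remaining 234 GB)
554 GB → tape 4 (remaining 246 GB)
550 GB → tape 5 (remaining 250 GB)
529 GB → tape 6 (remaining 271 GB)
240 GB → tape 4 (remaining 6 GB)
217 GB → tape 2 (remaining 15 GB)
196 GB → tape 1 (remaining 17 GB)
187 GB → tape 3 (remaining 47 GB)
148 GB → tape 5 (remaining 102 GB)
147 GB → tape 6 (remaining 124 GB)
114 GB → tape 6 (remaining 10 GB)
113 GB → tape 7 (remaining 687 GB)
78 GB → tape 5 (remaining 24 GB)

7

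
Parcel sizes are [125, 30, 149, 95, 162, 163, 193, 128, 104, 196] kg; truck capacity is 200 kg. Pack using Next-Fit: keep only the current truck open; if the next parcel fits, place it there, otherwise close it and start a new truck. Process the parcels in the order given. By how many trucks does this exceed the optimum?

Next-Fit: [125,30] [149] [95] [162] [163] [193] [128] [104] [196] → 9 trucks.
8 parcels exceed 100 kg (half the capacity), and no two of those can share a truck, so at least 8 trucks are needed.
An optimal packing achieves that bound: [196] [193] [163,30] [162] [149] [128] [125] [104,95] → 8 trucks.
Excess: 9 − 8 = 1.

1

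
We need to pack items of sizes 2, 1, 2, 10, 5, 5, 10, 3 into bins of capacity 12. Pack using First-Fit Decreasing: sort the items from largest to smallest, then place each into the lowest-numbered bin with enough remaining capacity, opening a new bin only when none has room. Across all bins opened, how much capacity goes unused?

Sorted descending: 10, 10, 5, 5, 3, 2, 2, 1.
bin 1: place 10, 2 left
bin 2: place 10, 2 left
bin 3: place 5, 7 left
bin 3: place 5, 2 left
bin 4: place 3, 9 left
bin 1: place 2, 0 left
bin 2: place 2, 0 left
bin 3: place 1, 1 left
4 bins × 12 = 48; used 38; unused 10.

10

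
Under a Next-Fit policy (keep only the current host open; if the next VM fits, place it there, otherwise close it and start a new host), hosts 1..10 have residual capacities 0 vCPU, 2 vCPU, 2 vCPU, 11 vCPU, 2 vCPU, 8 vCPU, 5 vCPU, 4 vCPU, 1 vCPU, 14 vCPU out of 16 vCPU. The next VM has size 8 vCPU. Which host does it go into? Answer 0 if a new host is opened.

10

Next-Fit only looks at host 10, which has 14 vCPU free.
8 vCPU fits there.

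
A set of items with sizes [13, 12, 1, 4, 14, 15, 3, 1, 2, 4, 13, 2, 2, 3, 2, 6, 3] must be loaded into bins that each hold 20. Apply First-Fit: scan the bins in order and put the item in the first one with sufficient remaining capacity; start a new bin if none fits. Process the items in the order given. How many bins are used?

13 → bin 1 (remaining 7)
12 → bin 2 (remaining 8)
1 → bin 1 (remaining 6)
4 → bin 1 (remaining 2)
14 → bin 3 (remaining 6)
15 → bin 4 (remaining 5)
3 → bin 2 (remaining 5)
1 → bin 1 (remaining 1)
2 → bin 2 (remaining 3)
4 → bin 3 (remaining 2)
13 → bin 5 (remaining 7)
2 → bin 2 (remaining 1)
2 → bin 3 (remaining 0)
3 → bin 4 (remaining 2)
2 → bin 4 (remaining 0)
6 → bin 5 (remaining 1)
3 → bin 6 (remaining 17)
Final bins: [13,1,4,1] [12,3,2,2] [14,4,2] [15,3,2] [13,6] [3].

6 bins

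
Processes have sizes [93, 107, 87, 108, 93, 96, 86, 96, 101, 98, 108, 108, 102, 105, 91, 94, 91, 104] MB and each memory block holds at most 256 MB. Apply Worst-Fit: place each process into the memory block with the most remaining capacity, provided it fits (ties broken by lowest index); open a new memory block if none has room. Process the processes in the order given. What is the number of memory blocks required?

93 MB → memory block 1 (remaining 163 MB)
107 MB → memory block 1 (remaining 56 MB)
87 MB → memory block 2 (remaining 169 MB)
108 MB → memory block 2 (remaining 61 MB)
93 MB → memory block 3 (remaining 163 MB)
96 MB → memory block 3 (remaining 67 MB)
86 MB → memory block 4 (remaining 170 MB)
96 MB → memory block 4 (remaining 74 MB)
101 MB → memory block 5 (remaining 155 MB)
98 MB → memory block 5 (remaining 57 MB)
108 MB → memory block 6 (remaining 148 MB)
108 MB → memory block 6 (remaining 40 MB)
102 MB → memory block 7 (remaining 154 MB)
105 MB → memory block 7 (remaining 49 MB)
91 MB → memory block 8 (remaining 165 MB)
94 MB → memory block 8 (remaining 71 MB)
91 MB → memory block 9 (remaining 165 MB)
104 MB → memory block 9 (remaining 61 MB)
Final memory blocks: [93,107] [87,108] [93,96] [86,96] [101,98] [108,108] [102,105] [91,94] [91,104].

9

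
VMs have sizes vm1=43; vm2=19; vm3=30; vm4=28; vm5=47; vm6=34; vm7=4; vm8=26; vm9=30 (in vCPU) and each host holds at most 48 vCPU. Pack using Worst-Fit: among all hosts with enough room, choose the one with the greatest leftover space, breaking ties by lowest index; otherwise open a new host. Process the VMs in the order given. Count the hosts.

vm1 (43 vCPU) → host 1 (remaining 5 vCPU)
vm2 (19 vCPU) → host 2 (remaining 29 vCPU)
vm3 (30 vCPU) → host 3 (remaining 18 vCPU)
vm4 (28 vCPU) → host 2 (remaining 1 vCPU)
vm5 (47 vCPU) → host 4 (remaining 1 vCPU)
vm6 (34 vCPU) → host 5 (remaining 14 vCPU)
vm7 (4 vCPU) → host 3 (remaining 14 vCPU)
vm8 (26 vCPU) → host 6 (remaining 22 vCPU)
vm9 (30 vCPU) → host 7 (remaining 18 vCPU)
Final hosts: [43] [19,28] [30,4] [47] [34] [26] [30].

7 hosts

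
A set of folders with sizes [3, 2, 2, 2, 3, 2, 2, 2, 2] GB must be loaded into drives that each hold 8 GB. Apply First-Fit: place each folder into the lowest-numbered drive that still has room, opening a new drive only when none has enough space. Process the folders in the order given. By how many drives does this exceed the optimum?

0

First-Fit: [3,2,2] [2,3,2] [2,2,2] → 3 drives.
Total size 20 GB; any packing needs at least ⌈20/8⌉ = 3 drives.
So 3 is already optimal.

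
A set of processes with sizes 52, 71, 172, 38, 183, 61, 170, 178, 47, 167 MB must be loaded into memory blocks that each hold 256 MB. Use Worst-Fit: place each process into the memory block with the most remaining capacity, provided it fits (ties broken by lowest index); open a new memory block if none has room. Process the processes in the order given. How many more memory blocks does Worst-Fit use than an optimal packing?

1

Worst-Fit: [52,71,38,61] [172] [183] [170,47] [178] [167] → 6 memory blocks.
Total size 1139 MB; any packing needs at least ⌈1139/256⌉ = 5 memory blocks.
An optimal packing achieves that bound: [183,71] [178,61] [172,52] [170,47,38] [167] → 5 memory blocks.
Excess: 6 − 5 = 1.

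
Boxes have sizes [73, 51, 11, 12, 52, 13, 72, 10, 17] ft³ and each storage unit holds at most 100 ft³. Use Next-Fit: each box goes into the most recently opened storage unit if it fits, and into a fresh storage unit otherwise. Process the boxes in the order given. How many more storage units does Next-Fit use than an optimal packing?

0

Next-Fit: [73] [51,11,12] [52,13] [72,10,17] → 4 storage units.
Total size 311 ft³; any packing needs at least ⌈311/100⌉ = 4 storage units.
So 4 is already optimal.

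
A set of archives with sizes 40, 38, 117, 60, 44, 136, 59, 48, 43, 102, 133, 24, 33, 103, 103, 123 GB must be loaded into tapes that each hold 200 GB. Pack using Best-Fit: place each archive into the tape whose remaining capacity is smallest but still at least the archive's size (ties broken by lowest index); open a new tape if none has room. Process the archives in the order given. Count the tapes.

8

40 GB → tape 1 (remaining 160 GB)
38 GB → tape 1 (remaining 122 GB)
117 GB → tape 1 (remaining 5 GB)
60 GB → tape 2 (remaining 140 GB)
44 GB → tape 2 (remaining 96 GB)
136 GB → tape 3 (remaining 64 GB)
59 GB → tape 3 (remaining 5 GB)
48 GB → tape 2 (remaining 48 GB)
43 GB → tape 2 (remaining 5 GB)
102 GB → tape 4 (remaining 98 GB)
133 GB → tape 5 (remaining 67 GB)
24 GB → tape 5 (remaining 43 GB)
33 GB → tape 5 (remaining 10 GB)
103 GB → tape 6 (remaining 97 GB)
103 GB → tape 7 (remaining 97 GB)
123 GB → tape 8 (remaining 77 GB)
Final tapes: [40,38,117] [60,44,48,43] [136,59] [102] [133,24,33] [103] [103] [123].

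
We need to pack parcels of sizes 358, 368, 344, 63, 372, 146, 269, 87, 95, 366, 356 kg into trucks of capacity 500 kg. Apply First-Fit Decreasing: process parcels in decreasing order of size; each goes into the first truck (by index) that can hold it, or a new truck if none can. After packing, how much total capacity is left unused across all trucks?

Sorted descending: 372, 368, 366, 358, 356, 344, 269, 146, 95, 87, 63.
Put 372 kg in truck 1; 128 kg remain.
Put 368 kg in truck 2; 132 kg remain.
Put 366 kg in truck 3; 134 kg remain.
Put 358 kg in truck 4; 142 kg remain.
Put 356 kg in truck 5; 144 kg remain.
Put 344 kg in truck 6; 156 kg remain.
Put 269 kg in truck 7; 231 kg remain.
Put 146 kg in truck 6; 10 kg remain.
Put 95 kg in truck 1; 33 kg remain.
Put 87 kg in truck 2; 45 kg remain.
Put 63 kg in truck 3; 71 kg remain.
7 trucks × 500 kg = 3500 kg; used 2824 kg; unused 676 kg.

676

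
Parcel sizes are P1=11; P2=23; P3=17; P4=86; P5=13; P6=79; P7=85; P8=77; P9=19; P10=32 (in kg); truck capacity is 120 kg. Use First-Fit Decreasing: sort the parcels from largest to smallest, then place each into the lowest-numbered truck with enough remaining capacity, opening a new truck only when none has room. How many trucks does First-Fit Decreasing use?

Sorted descending: 86, 85, 79, 77, 32, 23, 19, 17, 13, 11.
Put 86 kg in truck 1; 34 kg remain.
Put 85 kg in truck 2; 35 kg remain.
Put 79 kg in truck 3; 41 kg remain.
Put 77 kg in truck 4; 43 kg remain.
Put 32 kg in truck 1; 2 kg remain.
Put 23 kg in truck 2; 12 kg remain.
Put 19 kg in truck 3; 22 kg remain.
Put 17 kg in truck 3; 5 kg remain.
Put 13 kg in truck 4; 30 kg remain.
Put 11 kg in truck 2; 1 kg remain.
Final trucks: [86,32] [85,23,11] [79,19,17] [77,13].

4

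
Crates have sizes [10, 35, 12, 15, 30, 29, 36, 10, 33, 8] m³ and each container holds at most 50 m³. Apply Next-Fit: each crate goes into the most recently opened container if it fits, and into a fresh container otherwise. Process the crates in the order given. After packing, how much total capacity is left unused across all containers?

82

Put 10 m³ in container 1; 40 m³ remain.
Put 35 m³ in container 1; 5 m³ remain.
Put 12 m³ in container 2; 38 m³ remain.
Put 15 m³ in container 2; 23 m³ remain.
Put 30 m³ in container 3; 20 m³ remain.
Put 29 m³ in container 4; 21 m³ remain.
Put 36 m³ in container 5; 14 m³ remain.
Put 10 m³ in container 5; 4 m³ remain.
Put 33 m³ in container 6; 17 m³ remain.
Put 8 m³ in container 6; 9 m³ remain.
6 containers × 50 m³ = 300 m³; used 218 m³; unused 82 m³.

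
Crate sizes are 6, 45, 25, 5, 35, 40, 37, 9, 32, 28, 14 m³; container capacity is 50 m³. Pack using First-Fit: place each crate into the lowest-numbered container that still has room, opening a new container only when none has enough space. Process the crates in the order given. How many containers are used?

7 containers

6 m³ → container 1 (remaining 44 m³)
45 m³ → container 2 (remaining 5 m³)
25 m³ → container 1 (remaining 19 m³)
5 m³ → container 1 (remaining 14 m³)
35 m³ → container 3 (remaining 15 m³)
40 m³ → container 4 (remaining 10 m³)
37 m³ → container 5 (remaining 13 m³)
9 m³ → container 1 (remaining 5 m³)
32 m³ → container 6 (remaining 18 m³)
28 m³ → container 7 (remaining 22 m³)
14 m³ → container 3 (remaining 1 m³)
Final containers: [6,25,5,9] [45] [35,14] [40] [37] [32] [28].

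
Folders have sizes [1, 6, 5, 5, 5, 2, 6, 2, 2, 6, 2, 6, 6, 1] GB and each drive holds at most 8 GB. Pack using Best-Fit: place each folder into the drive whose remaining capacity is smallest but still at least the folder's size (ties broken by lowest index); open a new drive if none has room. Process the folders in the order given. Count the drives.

8

drive 1: place 1 GB, 7 GB left
drive 1: place 6 GB, 1 GB left
drive 2: place 5 GB, 3 GB left
drive 3: place 5 GB, 3 GB left
drive 4: place 5 GB, 3 GB left
drive 2: place 2 GB, 1 GB left
drive 5: place 6 GB, 2 GB left
drive 5: place 2 GB, 0 GB left
drive 3: place 2 GB, 1 GB left
drive 6: place 6 GB, 2 GB left
drive 6: place 2 GB, 0 GB left
drive 7: place 6 GB, 2 GB left
drive 8: place 6 GB, 2 GB left
drive 1: place 1 GB, 0 GB left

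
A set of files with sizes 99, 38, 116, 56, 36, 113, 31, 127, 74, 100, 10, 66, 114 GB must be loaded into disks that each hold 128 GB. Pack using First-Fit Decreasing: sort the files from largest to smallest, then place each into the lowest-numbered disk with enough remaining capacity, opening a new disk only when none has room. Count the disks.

9 disks

Sorted descending: 127, 116, 114, 113, 100, 99, 74, 66, 56, 38, 36, 31, 10.
Put 127 GB in disk 1; 1 GB remain.
Put 116 GB in disk 2; 12 GB remain.
Put 114 GB in disk 3; 14 GB remain.
Put 113 GB in disk 4; 15 GB remain.
Put 100 GB in disk 5; 28 GB remain.
Put 99 GB in disk 6; 29 GB remain.
Put 74 GB in disk 7; 54 GB remain.
Put 66 GB in disk 8; 62 GB remain.
Put 56 GB in disk 8; 6 GB remain.
Put 38 GB in disk 7; 16 GB remain.
Put 36 GB in disk 9; 92 GB remain.
Put 31 GB in disk 9; 61 GB remain.
Put 10 GB in disk 2; 2 GB remain.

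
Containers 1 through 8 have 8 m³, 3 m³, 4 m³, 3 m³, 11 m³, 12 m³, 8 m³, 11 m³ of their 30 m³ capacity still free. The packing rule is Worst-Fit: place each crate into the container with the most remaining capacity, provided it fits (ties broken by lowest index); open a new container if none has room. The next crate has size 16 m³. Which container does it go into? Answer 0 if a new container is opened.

0

No container has ≥ 16 m³ free, so a new container is opened.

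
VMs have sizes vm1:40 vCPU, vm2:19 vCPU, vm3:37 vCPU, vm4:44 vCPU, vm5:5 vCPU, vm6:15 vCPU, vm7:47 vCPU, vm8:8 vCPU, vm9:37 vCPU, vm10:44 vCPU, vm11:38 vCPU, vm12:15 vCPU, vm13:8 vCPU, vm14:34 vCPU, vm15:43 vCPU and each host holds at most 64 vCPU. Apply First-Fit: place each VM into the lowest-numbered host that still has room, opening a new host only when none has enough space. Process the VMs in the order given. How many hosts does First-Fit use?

9

vm1 (40 vCPU) → host 1 (remaining 24 vCPU)
vm2 (19 vCPU) → host 1 (remaining 5 vCPU)
vm3 (37 vCPU) → host 2 (remaining 27 vCPU)
vm4 (44 vCPU) → host 3 (remaining 20 vCPU)
vm5 (5 vCPU) → host 1 (remaining 0 vCPU)
vm6 (15 vCPU) → host 2 (remaining 12 vCPU)
vm7 (47 vCPU) → host 4 (remaining 17 vCPU)
vm8 (8 vCPU) → host 2 (remaining 4 vCPU)
vm9 (37 vCPU) → host 5 (remaining 27 vCPU)
vm10 (44 vCPU) → host 6 (remaining 20 vCPU)
vm11 (38 vCPU) → host 7 (remaining 26 vCPU)
vm12 (15 vCPU) → host 3 (remaining 5 vCPU)
vm13 (8 vCPU) → host 4 (remaining 9 vCPU)
vm14 (34 vCPU) → host 8 (remaining 30 vCPU)
vm15 (43 vCPU) → host 9 (remaining 21 vCPU)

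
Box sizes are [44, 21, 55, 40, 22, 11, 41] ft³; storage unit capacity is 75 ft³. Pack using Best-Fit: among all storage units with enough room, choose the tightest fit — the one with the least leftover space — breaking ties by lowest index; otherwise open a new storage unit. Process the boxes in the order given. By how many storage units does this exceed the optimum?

0

Best-Fit: [44,21] [55] [40,22,11] [41] → 4 storage units.
Total size 234 ft³; any packing needs at least ⌈234/75⌉ = 4 storage units.
So 4 is already optimal.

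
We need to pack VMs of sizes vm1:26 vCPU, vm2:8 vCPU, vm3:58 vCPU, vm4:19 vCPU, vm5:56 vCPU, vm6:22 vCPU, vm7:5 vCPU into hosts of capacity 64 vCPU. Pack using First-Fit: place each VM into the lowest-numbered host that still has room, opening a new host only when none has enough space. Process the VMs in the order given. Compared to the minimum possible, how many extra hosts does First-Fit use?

0

First-Fit: [26,8,19,5] [58] [56] [22] → 4 hosts.
Total size 194 vCPU; any packing needs at least ⌈194/64⌉ = 4 hosts.
So 4 is already optimal.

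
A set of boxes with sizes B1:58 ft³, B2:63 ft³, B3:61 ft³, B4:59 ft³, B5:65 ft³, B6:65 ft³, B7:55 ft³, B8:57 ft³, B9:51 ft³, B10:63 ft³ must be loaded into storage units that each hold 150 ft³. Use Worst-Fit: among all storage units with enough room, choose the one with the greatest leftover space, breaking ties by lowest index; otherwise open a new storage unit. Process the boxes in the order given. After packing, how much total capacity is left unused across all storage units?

B1 (58 ft³) → storage unit 1 (remaining 92 ft³)
B2 (63 ft³) → storage unit 1 (remaining 29 ft³)
B3 (61 ft³) → storage unit 2 (remaining 89 ft³)
B4 (59 ft³) → storage unit 2 (remaining 30 ft³)
B5 (65 ft³) → storage unit 3 (remaining 85 ft³)
B6 (65 ft³) → storage unit 3 (remaining 20 ft³)
B7 (55 ft³) → storage unit 4 (remaining 95 ft³)
B8 (57 ft³) → storage unit 4 (remaining 38 ft³)
B9 (51 ft³) → storage unit 5 (remaining 99 ft³)
B10 (63 ft³) → storage unit 5 (remaining 36 ft³)
5 storage units × 150 ft³ = 750 ft³; used 597 ft³; unused 153 ft³.

153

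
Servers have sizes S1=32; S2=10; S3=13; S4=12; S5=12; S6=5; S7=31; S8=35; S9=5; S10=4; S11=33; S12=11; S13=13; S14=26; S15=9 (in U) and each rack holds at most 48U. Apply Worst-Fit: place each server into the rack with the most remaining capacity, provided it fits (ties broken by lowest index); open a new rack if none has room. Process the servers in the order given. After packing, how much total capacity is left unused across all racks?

37

rack 1: place S1 (32U), 16U left
rack 1: place S2 (10U), 6U left
rack 2: place S3 (13U), 35U left
rack 2: place S4 (12U), 23U left
rack 2: place S5 (12U), 11U left
rack 2: place S6 (5U), 6U left
rack 3: place S7 (31U), 17U left
rack 4: place S8 (35U), 13U left
rack 3: place S9 (5U), 12U left
rack 4: place S10 (4U), 9U left
rack 5: place S11 (33U), 15U left
rack 5: place S12 (11U), 4U left
rack 6: place S13 (13U), 35U left
rack 6: place S14 (26U), 9U left
rack 3: place S15 (9U), 3U left
6 racks × 48U = 288U; used 251U; unused 37U.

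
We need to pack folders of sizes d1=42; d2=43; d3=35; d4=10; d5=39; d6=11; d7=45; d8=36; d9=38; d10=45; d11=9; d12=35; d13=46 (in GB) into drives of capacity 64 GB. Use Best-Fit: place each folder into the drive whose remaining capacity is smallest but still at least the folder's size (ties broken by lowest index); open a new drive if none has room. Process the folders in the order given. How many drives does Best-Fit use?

10 drives

Put d1 (42 GB) in drive 1; 22 GB remain.
Put d2 (43 GB) in drive 2; 21 GB remain.
Put d3 (35 GB) in drive 3; 29 GB remain.
Put d4 (10 GB) in drive 2; 11 GB remain.
Put d5 (39 GB) in drive 4; 25 GB remain.
Put d6 (11 GB) in drive 2; 0 GB remain.
Put d7 (45 GB) in drive 5; 19 GB remain.
Put d8 (36 GB) in drive 6; 28 GB remain.
Put d9 (38 GB) in drive 7; 26 GB remain.
Put d10 (45 GB) in drive 8; 19 GB remain.
Put d11 (9 GB) in drive 5; 10 GB remain.
Put d12 (35 GB) in drive 9; 29 GB remain.
Put d13 (46 GB) in drive 10; 18 GB remain.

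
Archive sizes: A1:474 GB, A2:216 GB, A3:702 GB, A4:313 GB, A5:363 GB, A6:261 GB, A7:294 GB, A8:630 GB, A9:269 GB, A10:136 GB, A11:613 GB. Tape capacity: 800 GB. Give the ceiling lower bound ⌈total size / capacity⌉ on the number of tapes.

6 tapes

Total size = 474 + 216 + 702 + 313 + 363 + 261 + 294 + 630 + 269 + 136 + 613 = 4271 GB.
⌈4271 / 800⌉ = 6.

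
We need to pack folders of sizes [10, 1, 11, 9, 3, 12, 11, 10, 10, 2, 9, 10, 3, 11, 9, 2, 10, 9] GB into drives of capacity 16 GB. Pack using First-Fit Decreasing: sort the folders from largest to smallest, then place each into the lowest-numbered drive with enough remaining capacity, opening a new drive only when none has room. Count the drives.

Sorted descending: 12, 11, 11, 11, 10, 10, 10, 10, 10, 9, 9, 9, 9, 3, 3, 2, 2, 1.
drive 1: place 12 GB, 4 GB left
drive 2: place 11 GB, 5 GB left
drive 3: place 11 GB, 5 GB left
drive 4: place 11 GB, 5 GB left
drive 5: place 10 GB, 6 GB left
drive 6: place 10 GB, 6 GB left
drive 7: place 10 GB, 6 GB left
drive 8: place 10 GB, 6 GB left
drive 9: place 10 GB, 6 GB left
drive 10: place 9 GB, 7 GB left
drive 11: place 9 GB, 7 GB left
drive 12: place 9 GB, 7 GB left
drive 13: place 9 GB, 7 GB left
drive 1: place 3 GB, 1 GB left
drive 2: place 3 GB, 2 GB left
drive 2: place 2 GB, 0 GB left
drive 3: place 2 GB, 3 GB left
drive 1: place 1 GB, 0 GB left
Final drives: [12,3,1] [11,3,2] [11,2] [11] [10] [10] [10] [10] [10] [9] [9] [9] [9].

13 drives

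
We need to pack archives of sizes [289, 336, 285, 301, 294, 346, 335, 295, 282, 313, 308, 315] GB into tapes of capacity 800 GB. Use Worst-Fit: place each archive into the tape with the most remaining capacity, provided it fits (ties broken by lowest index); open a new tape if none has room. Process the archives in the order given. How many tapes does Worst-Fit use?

tape 1: place 289 GB, 511 GB left
tape 1: place 336 GB, 175 GB left
tape 2: place 285 GB, 515 GB left
tape 2: place 301 GB, 214 GB left
tape 3: place 294 GB, 506 GB left
tape 3: place 346 GB, 160 GB left
tape 4: place 335 GB, 465 GB left
tape 4: place 295 GB, 170 GB left
tape 5: place 282 GB, 518 GB left
tape 5: place 313 GB, 205 GB left
tape 6: place 308 GB, 492 GB left
tape 6: place 315 GB, 177 GB left

6 tapes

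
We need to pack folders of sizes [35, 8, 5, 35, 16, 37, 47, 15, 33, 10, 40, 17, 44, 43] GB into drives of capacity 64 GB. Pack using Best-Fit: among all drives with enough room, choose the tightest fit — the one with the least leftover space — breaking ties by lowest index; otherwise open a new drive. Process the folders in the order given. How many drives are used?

35 GB → drive 1 (remaining 29 GB)
8 GB → drive 1 (remaining 21 GB)
5 GB → drive 1 (remaining 16 GB)
35 GB → drive 2 (remaining 29 GB)
16 GB → drive 1 (remaining 0 GB)
37 GB → drive 3 (remaining 27 GB)
47 GB → drive 4 (remaining 17 GB)
15 GB → drive 4 (remaining 2 GB)
33 GB → drive 5 (remaining 31 GB)
10 GB → drive 3 (remaining 17 GB)
40 GB → drive 6 (remaining 24 GB)
17 GB → drive 3 (remaining 0 GB)
44 GB → drive 7 (remaining 20 GB)
43 GB → drive 8 (remaining 21 GB)

8 drives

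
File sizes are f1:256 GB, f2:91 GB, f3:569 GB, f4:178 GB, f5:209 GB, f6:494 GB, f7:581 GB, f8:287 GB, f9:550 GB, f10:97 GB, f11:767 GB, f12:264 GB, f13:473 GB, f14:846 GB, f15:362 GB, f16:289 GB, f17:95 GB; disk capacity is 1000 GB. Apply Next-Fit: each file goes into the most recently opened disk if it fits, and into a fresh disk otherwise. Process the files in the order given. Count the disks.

Put f1 (256 GB) in disk 1; 744 GB remain.
Put f2 (91 GB) in disk 1; 653 GB remain.
Put f3 (569 GB) in disk 1; 84 GB remain.
Put f4 (178 GB) in disk 2; 822 GB remain.
Put f5 (209 GB) in disk 2; 613 GB remain.
Put f6 (494 GB) in disk 2; 119 GB remain.
Put f7 (581 GB) in disk 3; 419 GB remain.
Put f8 (287 GB) in disk 3; 132 GB remain.
Put f9 (550 GB) in disk 4; 450 GB remain.
Put f10 (97 GB) in disk 4; 353 GB remain.
Put f11 (767 GB) in disk 5; 233 GB remain.
Put f12 (264 GB) in disk 6; 736 GB remain.
Put f13 (473 GB) in disk 6; 263 GB remain.
Put f14 (846 GB) in disk 7; 154 GB remain.
Put f15 (362 GB) in disk 8; 638 GB remain.
Put f16 (289 GB) in disk 8; 349 GB remain.
Put f17 (95 GB) in disk 8; 254 GB remain.
Final disks: [256,91,569] [178,209,494] [581,287] [550,97] [767] [264,473] [846] [362,289,95].

8 disks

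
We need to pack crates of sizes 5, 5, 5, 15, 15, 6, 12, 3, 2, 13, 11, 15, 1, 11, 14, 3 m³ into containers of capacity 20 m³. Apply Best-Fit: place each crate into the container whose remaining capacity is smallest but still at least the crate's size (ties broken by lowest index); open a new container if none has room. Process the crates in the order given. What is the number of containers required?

5 m³ → container 1 (remaining 15 m³)
5 m³ → container 1 (remaining 10 m³)
5 m³ → container 1 (remaining 5 m³)
15 m³ → container 2 (remaining 5 m³)
15 m³ → container 3 (remaining 5 m³)
6 m³ → container 4 (remaining 14 m³)
12 m³ → container 4 (remaining 2 m³)
3 m³ → container 1 (remaining 2 m³)
2 m³ → container 1 (remaining 0 m³)
13 m³ → container 5 (remaining 7 m³)
11 m³ → container 6 (remaining 9 m³)
15 m³ → container 7 (remaining 5 m³)
1 m³ → container 4 (remaining 1 m³)
11 m³ → container 8 (remaining 9 m³)
14 m³ → container 9 (remaining 6 m³)
3 m³ → container 2 (remaining 2 m³)
Final containers: [5,5,5,3,2] [15,3] [15] [6,12,1] [13] [11] [15] [11] [14].

9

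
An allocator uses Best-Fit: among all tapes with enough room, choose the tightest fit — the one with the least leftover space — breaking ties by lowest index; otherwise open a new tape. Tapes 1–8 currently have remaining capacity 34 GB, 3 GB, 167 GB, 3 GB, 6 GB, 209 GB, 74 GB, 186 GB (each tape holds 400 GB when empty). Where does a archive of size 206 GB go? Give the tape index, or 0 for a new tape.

Tapes with room: tape 6 (209 GB).
Tightest fit is tape 6 with 209 GB free.

6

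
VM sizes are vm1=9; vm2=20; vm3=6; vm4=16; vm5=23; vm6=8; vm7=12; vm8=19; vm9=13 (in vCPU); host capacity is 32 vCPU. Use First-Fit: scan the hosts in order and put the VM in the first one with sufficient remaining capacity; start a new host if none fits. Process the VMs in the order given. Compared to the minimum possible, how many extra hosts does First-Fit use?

First-Fit: [9,20] [6,16,8] [23] [12,19] [13] → 5 hosts.
Total size 126 vCPU; any packing needs at least ⌈126/32⌉ = 4 hosts.
An optimal packing achieves that bound: [23,9] [20,12] [19,13] [16,8,6] → 4 hosts.
Excess: 5 − 4 = 1.

1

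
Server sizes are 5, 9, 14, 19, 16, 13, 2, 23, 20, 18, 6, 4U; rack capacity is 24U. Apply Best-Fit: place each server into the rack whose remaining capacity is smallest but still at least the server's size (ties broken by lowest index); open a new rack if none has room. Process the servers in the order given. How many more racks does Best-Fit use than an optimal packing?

1

Best-Fit: [5,9] [14] [19,2] [16] [13] [23] [20,4] [18,6] → 8 racks.
Total size 149U; any packing needs at least ⌈149/24⌉ = 7 racks.
An optimal packing achieves that bound: [23] [20,4] [19,5] [18,6] [16,2] [14,9] [13] → 7 racks.
Excess: 8 − 7 = 1.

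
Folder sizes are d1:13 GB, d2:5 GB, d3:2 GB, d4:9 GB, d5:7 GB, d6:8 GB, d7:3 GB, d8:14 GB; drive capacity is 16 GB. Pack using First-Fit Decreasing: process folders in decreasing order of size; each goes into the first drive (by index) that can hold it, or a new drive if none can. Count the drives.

Sorted descending: 14, 13, 9, 8, 7, 5, 3, 2.
drive 1: place 14 GB, 2 GB left
drive 2: place 13 GB, 3 GB left
drive 3: place 9 GB, 7 GB left
drive 4: place 8 GB, 8 GB left
drive 3: place 7 GB, 0 GB left
drive 4: place 5 GB, 3 GB left
drive 2: place 3 GB, 0 GB left
drive 1: place 2 GB, 0 GB left

4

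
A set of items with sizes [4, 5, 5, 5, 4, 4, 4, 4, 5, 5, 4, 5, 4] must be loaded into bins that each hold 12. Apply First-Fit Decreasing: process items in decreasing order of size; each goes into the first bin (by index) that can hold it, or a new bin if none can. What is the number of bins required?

6

Sorted descending: 5, 5, 5, 5, 5, 5, 4, 4, 4, 4, 4, 4, 4.
bin 1: place 5, 7 left
bin 1: place 5, 2 left
bin 2: place 5, 7 left
bin 2: place 5, 2 left
bin 3: place 5, 7 left
bin 3: place 5, 2 left
bin 4: place 4, 8 left
bin 4: place 4, 4 left
bin 4: place 4, 0 left
bin 5: place 4, 8 left
bin 5: place 4, 4 left
bin 5: place 4, 0 left
bin 6: place 4, 8 left
Final bins: [5,5] [5,5] [5,5] [4,4,4] [4,4,4] [4].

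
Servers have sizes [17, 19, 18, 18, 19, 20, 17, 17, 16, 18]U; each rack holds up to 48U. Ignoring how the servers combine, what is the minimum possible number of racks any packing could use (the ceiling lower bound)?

Total size = 17 + 19 + 18 + 18 + 19 + 20 + 17 + 17 + 16 + 18 = 179U.
⌈179 / 48⌉ = 4.

4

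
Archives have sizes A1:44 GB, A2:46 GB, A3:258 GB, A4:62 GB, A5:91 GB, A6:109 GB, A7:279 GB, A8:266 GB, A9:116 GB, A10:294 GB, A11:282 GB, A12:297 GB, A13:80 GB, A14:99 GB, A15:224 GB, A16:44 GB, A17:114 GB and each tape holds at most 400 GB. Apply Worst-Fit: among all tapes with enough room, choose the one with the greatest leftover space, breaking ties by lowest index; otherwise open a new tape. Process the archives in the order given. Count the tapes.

tape 1: place A1 (44 GB), 356 GB left
tape 1: place A2 (46 GB), 310 GB left
tape 1: place A3 (258 GB), 52 GB left
tape 2: place A4 (62 GB), 338 GB left
tape 2: place A5 (91 GB), 247 GB left
tape 2: place A6 (109 GB), 138 GB left
tape 3: place A7 (279 GB), 121 GB left
tape 4: place A8 (266 GB), 134 GB left
tape 2: place A9 (116 GB), 22 GB left
tape 5: place A10 (294 GB), 106 GB left
tape 6: place A11 (282 GB), 118 GB left
tape 7: place A12 (297 GB), 103 GB left
tape 4: place A13 (80 GB), 54 GB left
tape 3: place A14 (99 GB), 22 GB left
tape 8: place A15 (224 GB), 176 GB left
tape 8: place A16 (44 GB), 132 GB left
tape 8: place A17 (114 GB), 18 GB left

8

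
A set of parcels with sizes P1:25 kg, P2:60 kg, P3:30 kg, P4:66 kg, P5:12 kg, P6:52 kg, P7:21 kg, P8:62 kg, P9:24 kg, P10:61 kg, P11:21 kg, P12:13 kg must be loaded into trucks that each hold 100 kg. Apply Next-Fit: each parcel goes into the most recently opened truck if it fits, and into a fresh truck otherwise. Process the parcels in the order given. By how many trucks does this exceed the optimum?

0

Next-Fit: [25,60] [30,66] [12,52,21] [62,24] [61,21,13] → 5 trucks.
Total size 447 kg; any packing needs at least ⌈447/100⌉ = 5 trucks.
So 5 is already optimal.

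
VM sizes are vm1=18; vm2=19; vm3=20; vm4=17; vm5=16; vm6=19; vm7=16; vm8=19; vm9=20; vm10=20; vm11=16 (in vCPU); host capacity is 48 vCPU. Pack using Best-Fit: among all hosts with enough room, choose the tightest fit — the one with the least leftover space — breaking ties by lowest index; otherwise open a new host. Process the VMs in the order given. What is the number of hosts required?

6 hosts

host 1: place vm1 (18 vCPU), 30 vCPU left
host 1: place vm2 (19 vCPU), 11 vCPU left
host 2: place vm3 (20 vCPU), 28 vCPU left
host 2: place vm4 (17 vCPU), 11 vCPU left
host 3: place vm5 (16 vCPU), 32 vCPU left
host 3: place vm6 (19 vCPU), 13 vCPU left
host 4: place vm7 (16 vCPU), 32 vCPU left
host 4: place vm8 (19 vCPU), 13 vCPU left
host 5: place vm9 (20 vCPU), 28 vCPU left
host 5: place vm10 (20 vCPU), 8 vCPU left
host 6: place vm11 (16 vCPU), 32 vCPU left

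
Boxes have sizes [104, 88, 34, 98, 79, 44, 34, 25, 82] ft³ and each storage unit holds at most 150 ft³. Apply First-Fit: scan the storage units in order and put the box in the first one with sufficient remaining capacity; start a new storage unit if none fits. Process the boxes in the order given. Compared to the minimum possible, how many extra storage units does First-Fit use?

0

First-Fit: [104,34] [88,44] [98,34] [79,25] [82] → 5 storage units.
5 boxes exceed 75 ft³ (half the capacity), and no two of those can share a storage unit, so at least 5 storage units are needed.
So 5 is already optimal.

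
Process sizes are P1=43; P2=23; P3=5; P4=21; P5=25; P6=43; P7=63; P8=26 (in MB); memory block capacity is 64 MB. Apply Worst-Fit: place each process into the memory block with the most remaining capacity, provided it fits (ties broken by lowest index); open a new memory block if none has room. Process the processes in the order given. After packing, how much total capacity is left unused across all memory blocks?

71

P1 (43 MB) → memory block 1 (remaining 21 MB)
P2 (23 MB) → memory block 2 (remaining 41 MB)
P3 (5 MB) → memory block 2 (remaining 36 MB)
P4 (21 MB) → memory block 2 (remaining 15 MB)
P5 (25 MB) → memory block 3 (remaining 39 MB)
P6 (43 MB) → memory block 4 (remaining 21 MB)
P7 (63 MB) → memory block 5 (remaining 1 MB)
P8 (26 MB) → memory block 3 (remaining 13 MB)
5 memory blocks × 64 MB = 320 MB; used 249 MB; unused 71 MB.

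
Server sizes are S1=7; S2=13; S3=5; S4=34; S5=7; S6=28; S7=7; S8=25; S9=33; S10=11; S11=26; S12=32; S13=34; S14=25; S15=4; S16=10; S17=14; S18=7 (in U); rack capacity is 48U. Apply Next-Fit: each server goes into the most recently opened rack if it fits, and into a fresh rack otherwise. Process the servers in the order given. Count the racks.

S1 (7U) → rack 1 (remaining 41U)
S2 (13U) → rack 1 (remaining 28U)
S3 (5U) → rack 1 (remaining 23U)
S4 (34U) → rack 2 (remaining 14U)
S5 (7U) → rack 2 (remaining 7U)
S6 (28U) → rack 3 (remaining 20U)
S7 (7U) → rack 3 (remaining 13U)
S8 (25U) → rack 4 (remaining 23U)
S9 (33U) → rack 5 (remaining 15U)
S10 (11U) → rack 5 (remaining 4U)
S11 (26U) → rack 6 (remaining 22U)
S12 (32U) → rack 7 (remaining 16U)
S13 (34U) → rack 8 (remaining 14U)
S14 (25U) → rack 9 (remaining 23U)
S15 (4U) → rack 9 (remaining 19U)
S16 (10U) → rack 9 (remaining 9U)
S17 (14U) → rack 10 (remaining 34U)
S18 (7U) → rack 10 (remaining 27U)

10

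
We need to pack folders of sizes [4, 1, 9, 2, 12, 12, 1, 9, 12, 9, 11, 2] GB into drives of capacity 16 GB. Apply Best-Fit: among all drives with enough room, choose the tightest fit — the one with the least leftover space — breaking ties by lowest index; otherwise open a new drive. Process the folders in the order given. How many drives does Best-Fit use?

7 drives

4 GB → drive 1 (remaining 12 GB)
1 GB → drive 1 (remaining 11 GB)
9 GB → drive 1 (remaining 2 GB)
2 GB → drive 1 (remaining 0 GB)
12 GB → drive 2 (remaining 4 GB)
12 GB → drive 3 (remaining 4 GB)
1 GB → drive 2 (remaining 3 GB)
9 GB → drive 4 (remaining 7 GB)
12 GB → drive 5 (remaining 4 GB)
9 GB → drive 6 (remaining 7 GB)
11 GB → drive 7 (remaining 5 GB)
2 GB → drive 2 (remaining 1 GB)
Final drives: [4,1,9,2] [12,1,2] [12] [9] [12] [9] [11].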